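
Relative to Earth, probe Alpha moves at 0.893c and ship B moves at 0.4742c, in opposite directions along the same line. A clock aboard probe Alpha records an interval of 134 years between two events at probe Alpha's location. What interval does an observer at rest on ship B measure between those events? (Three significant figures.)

Transform probe Alpha's velocity into ship B's frame: (0.893 + 0.4742)/(1 + 0.893·0.4742) = 1.3672/1.4234606, so the relative speed is 0.96048c.
At |u| = 0.96048c, γ = (1 − 0.922522)^(−1/2) = 3.5926.
Probe Alpha's interval is proper; time dilation gives Δt_B = γΔτ = 3.5926 × 134 years = 481 years.

481 years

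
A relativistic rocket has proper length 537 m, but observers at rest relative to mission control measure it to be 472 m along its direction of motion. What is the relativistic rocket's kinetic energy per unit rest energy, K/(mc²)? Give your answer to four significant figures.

0.1377

Length contraction gives γ = L₀/L = 537/472 = 1.13771.
K/(mc²) = γ − 1 = 1.13771 − 1 = 0.1377.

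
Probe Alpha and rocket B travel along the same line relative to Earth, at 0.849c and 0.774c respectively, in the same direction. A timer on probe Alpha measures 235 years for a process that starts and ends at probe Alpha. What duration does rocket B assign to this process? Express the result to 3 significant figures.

241 years

Speed of probe Alpha in rocket B's frame: u = (v_A − v_B)/(1 − v_A v_B/c²) = (0.849 − 0.774)/(1 − 0.849×0.774) = 0.075/0.342874 = 0.21874; |u| = 0.21874c.
At |u| = 0.21874c, γ = (1 − 0.0478472)^(−1/2) = 1.0248.
Probe Alpha's interval is proper; time dilation gives Δt_B = γΔτ = 1.0248 × 235 years = 241 years.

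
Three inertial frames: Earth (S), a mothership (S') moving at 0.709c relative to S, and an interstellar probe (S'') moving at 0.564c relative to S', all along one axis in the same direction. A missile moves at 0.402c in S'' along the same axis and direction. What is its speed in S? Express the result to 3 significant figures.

First combine the missile and interstellar probe (S''→S'): u₁ = (0.402 + 0.564)/(1 + 0.402×0.564) = 0.966/1.226728 = 0.78746.
Then combine with the mothership (S'→S): u = (0.78746 + 0.709)/(1 + 0.78746×0.709) = 1.49646/1.55830914 = 0.96031.

0.960c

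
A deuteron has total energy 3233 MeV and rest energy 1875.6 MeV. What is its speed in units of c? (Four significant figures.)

Total energy E = γmc² gives γ = 3233/1875.6 = 1.7237.
Hence β = √(1 − 1/γ²) = √(1 − 0.336571) = √0.663429 = 0.8145.

0.8145c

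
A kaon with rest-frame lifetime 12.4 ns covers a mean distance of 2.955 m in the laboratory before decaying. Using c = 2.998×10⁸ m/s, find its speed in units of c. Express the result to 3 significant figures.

Let x = d/(cτ) = 2.955 m / (2.998×10⁸ m/s × 1.240×10^-8 s) = 0.79488. Since d = βγcτ, x = βγ = β/√(1−β²).
Solving: β² = x²/(1+x²) = 0.631834/1.631834 = 0.387193, so β = 0.622.

0.622c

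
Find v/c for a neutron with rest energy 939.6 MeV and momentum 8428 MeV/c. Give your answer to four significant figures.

βγ = pc/(mc²) = 8428/939.6 = 8.9698.
Since γ² = 1 + (βγ)² = 81.4573, γ = √81.4573 = 9.02537, and β = (βγ)/γ = 8.9698/9.02537 = 0.9938.

0.9938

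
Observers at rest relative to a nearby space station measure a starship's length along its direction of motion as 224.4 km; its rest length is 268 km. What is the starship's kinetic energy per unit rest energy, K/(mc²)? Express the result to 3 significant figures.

0.194

From L = L₀/γ: γ = 268/224.4 = 1.1943.
Since K = (γ−1)mc², K/(mc²) = 1.1943 − 1 = 0.194.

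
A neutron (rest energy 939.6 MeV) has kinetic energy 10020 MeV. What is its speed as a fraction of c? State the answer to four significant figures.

0.9963c

γ = 1 + K/(mc²) = 1 + 10020/939.6 = 11.664.
β = √(1 − 1/γ²) = √(1 − 0.0073503) = √0.9926497 = 0.9963.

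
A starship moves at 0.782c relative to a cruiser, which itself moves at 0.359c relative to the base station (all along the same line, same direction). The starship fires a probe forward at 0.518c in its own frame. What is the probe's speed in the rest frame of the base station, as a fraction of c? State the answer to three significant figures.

First combine the probe and starship (S''→S'): u₁ = (0.518 + 0.782)/(1 + 0.518×0.782) = 1.3/1.405076 = 0.92522.
Then combine with the cruiser (S'→S): u = (0.92522 + 0.359)/(1 + 0.92522×0.359) = 1.28422/1.33215398 = 0.96402.

0.964c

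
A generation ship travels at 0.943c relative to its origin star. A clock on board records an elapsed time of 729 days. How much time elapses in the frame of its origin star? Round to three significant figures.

Lorentz factor: γ = (1 − 0.889249)^(−1/2) = 3.0049.
Time dilation: Δt = γ·Δτ = 3.0049 × 729 = 2190 days.

2190 days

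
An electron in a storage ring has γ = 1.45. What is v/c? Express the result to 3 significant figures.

0.724

β = √(1 − 1/γ²) = √(1 − 1/2.1025) = √0.524376 = 0.724.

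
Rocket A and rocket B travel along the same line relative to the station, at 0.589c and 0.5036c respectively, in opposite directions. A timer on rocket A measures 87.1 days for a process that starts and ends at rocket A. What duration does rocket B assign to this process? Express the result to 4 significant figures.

Transform rocket A's velocity into rocket B's frame: (0.589 + 0.5036)/(1 + 0.589·0.5036) = 1.0926/1.2966204, so the relative speed is 0.84265c.
γ for this relative speed: γ = 1/√(1 − 0.710059) = 1.8571.
The clock on rocket A records proper time, so rocket B measures Δt = γΔτ = 1.8571 × 87.1 = 161.8 days.

161.8 days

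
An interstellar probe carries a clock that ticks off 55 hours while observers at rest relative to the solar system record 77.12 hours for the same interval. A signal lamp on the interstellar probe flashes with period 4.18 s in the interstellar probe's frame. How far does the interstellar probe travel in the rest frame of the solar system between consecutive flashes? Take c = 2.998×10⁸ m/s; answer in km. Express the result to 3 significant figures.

The time-dilation ratio gives γ = 77.12/55 = 1.40218.
β = √(1 − 1/γ²) = 0.70099. Lab-frame period = γτ = 1.40218×4.18 s = 5.8611 s. Distance = βc × γτ = 0.70099 × 2.998×10⁸ m/s × 5.8611 s = 1.2318×10^9 m = 1.23×10^6 km.

1.23×10^6 km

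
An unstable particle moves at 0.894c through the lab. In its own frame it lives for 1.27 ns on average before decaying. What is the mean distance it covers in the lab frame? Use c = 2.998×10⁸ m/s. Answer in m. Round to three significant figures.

0.760 m

γ = 1/√(1 − β²) = 1/√(1 − 0.799236) = 1/√0.200764 = 1/0.448067 = 2.2318.
Lab-frame lifetime: Δt = γτ = 2.2318 × 1.27 ns = 2.8344 ns.
Distance: d = vΔt = 0.894 × 2.998×10⁸ m/s × 2.8344×10^-9 s = 0.760 m.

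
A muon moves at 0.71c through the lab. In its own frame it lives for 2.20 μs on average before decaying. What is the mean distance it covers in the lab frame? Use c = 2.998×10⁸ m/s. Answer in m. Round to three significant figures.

665 m

Lorentz factor: γ = (1 − 0.5041)^(−1/2) = 1.42.
Lab-frame lifetime: Δt = γτ = 1.42 × 2.20 μs = 3.124 μs.
Distance: d = vΔt = 0.71 × 2.998×10⁸ m/s × 3.1240×10^-6 s = 665 m.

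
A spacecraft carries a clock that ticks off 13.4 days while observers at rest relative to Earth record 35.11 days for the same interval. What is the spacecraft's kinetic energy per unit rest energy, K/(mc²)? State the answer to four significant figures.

From Δt = γΔτ: γ = 35.11/13.4 = 2.62015.
K/(mc²) = γ − 1 = 2.62015 − 1 = 1.620.

1.620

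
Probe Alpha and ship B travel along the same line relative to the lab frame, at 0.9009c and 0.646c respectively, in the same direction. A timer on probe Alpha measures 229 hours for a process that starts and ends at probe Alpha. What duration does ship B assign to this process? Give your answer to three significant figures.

289 hours

The velocity of probe Alpha relative to ship B is (0.9009 − 0.646)c / (1 − 0.9009×0.646) = 0.60978c; relative speed 0.60978c.
At |u| = 0.60978c, γ = (1 − 0.371832)^(−1/2) = 1.2617.
The clock on probe Alpha records proper time, so ship B measures Δt = γΔτ = 1.2617 × 229 = 289 hours.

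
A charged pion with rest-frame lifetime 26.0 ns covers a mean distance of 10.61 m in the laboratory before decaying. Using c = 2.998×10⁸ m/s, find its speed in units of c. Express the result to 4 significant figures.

0.8059c

Let x = d/(cτ) = 10.61 m / (2.998×10⁸ m/s × 2.600×10^-8 s) = 1.3612. Since d = βγcτ, x = βγ = β/√(1−β²).
Solving: β² = x²/(1+x²) = 1.85287/2.85287 = 0.649476, so β = 0.8059.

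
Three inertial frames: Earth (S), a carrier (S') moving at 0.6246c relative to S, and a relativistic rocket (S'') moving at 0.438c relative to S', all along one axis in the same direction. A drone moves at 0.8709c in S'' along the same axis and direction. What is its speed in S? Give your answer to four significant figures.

0.9876c

Apply u = (u'+v)/(1+u'v) twice. Drone in the carrier frame: (0.8709+0.438)/(1+0.8709·0.438) = 1.3089/1.3814542 = 0.94748c.
That velocity, transformed to the rest frame of Earth: (0.94748+0.6246)/(1+0.94748·0.6246) = 1.57208/1.591796008 = 0.98761c.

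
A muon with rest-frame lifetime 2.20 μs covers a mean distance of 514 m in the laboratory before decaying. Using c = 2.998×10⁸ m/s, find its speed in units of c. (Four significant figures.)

d = βγcτ ⇒ βγ = d/(cτ) = 514.0 m / (659.56 m) = 0.77931.
β = (βγ)/√(1+(βγ)²) = 0.77931/√1.607324 = 0.6147.

0.6147c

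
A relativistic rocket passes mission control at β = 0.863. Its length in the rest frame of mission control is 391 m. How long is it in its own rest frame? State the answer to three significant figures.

774 m

γ = 1/√(1 − β²) = 1/√(1 − 0.744769) = 1/√0.255231 = 1/0.505204 = 1.9794.
Proper length: L₀ = γ·L = 1.9794 × 391 = 774 m.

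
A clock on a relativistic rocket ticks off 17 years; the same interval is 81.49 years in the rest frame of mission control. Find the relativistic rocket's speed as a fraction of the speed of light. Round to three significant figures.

0.978c

γ = Δt/Δτ = 81.49/17 = 4.7935.
β = √(1 − 1/γ²) = √(1 − 0.0435206) = √0.9564794 = 0.978.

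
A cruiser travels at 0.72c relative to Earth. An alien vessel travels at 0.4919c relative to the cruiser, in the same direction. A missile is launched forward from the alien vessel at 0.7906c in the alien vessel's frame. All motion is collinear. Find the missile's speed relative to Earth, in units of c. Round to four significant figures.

Apply u = (u'+v)/(1+u'v) twice. Missile in the cruiser frame: (0.7906+0.4919)/(1+0.7906·0.4919) = 1.2825/1.38889614 = 0.9234c.
That velocity, transformed to the rest frame of Earth: (0.9234+0.72)/(1+0.9234·0.72) = 1.6434/1.664848 = 0.98712c.

0.9871c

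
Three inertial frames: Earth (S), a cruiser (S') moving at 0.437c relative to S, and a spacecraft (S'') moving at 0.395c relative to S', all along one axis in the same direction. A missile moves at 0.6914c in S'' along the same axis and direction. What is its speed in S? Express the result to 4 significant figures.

0.9399c

Compose velocities in two stages. Stage 1 (into S'): u₁ = (0.6914+0.395)/(1+0.6914×0.395) = 0.85335.
Stage 2 (into S): u = (0.85335+0.437)/(1+0.85335×0.437) = 0.93986, so the speed is 0.9399c.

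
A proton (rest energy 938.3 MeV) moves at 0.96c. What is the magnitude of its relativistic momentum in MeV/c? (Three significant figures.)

3220 MeV/c

Lorentz factor: γ = (1 − 0.9216)^(−1/2) = 3.5714.
Momentum: p = γβ·mc = 3.5714 × 0.96 × 938.3 MeV/c = 3220 MeV/c.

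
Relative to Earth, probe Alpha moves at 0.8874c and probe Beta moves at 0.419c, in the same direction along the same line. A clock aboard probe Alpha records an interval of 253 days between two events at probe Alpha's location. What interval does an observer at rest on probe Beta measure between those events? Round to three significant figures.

The velocity of probe Alpha relative to probe Beta is (0.8874 − 0.419)c / (1 − 0.8874×0.419) = 0.74565c; relative speed 0.74565c.
At |u| = 0.74565c, γ = (1 − 0.555994)^(−1/2) = 1.5007.
Probe Alpha's interval is proper; time dilation gives Δt_B = γΔτ = 1.5007 × 253 days = 380 days.

380 days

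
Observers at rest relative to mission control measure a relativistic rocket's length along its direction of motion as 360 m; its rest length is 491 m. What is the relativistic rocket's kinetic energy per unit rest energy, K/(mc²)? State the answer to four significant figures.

0.3639

From L = L₀/γ: γ = 491/360 = 1.36389.
Since K = (γ−1)mc², K/(mc²) = 1.36389 − 1 = 0.3639.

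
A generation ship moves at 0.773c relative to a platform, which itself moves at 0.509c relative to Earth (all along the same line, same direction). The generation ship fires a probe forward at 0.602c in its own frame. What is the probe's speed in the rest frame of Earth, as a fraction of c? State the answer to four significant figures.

Compose velocities in two stages. Stage 1 (into S'): u₁ = (0.602+0.773)/(1+0.602×0.773) = 0.93834.
Stage 2 (into S): u = (0.93834+0.509)/(1+0.93834×0.509) = 0.97951, so the speed is 0.9795c.

0.9795c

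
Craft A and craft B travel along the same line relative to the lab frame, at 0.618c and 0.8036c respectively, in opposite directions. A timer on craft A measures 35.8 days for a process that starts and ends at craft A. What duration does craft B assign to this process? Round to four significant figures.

The velocity of craft A relative to craft B is (0.618 + 0.8036)c / (1 + 0.618×0.8036) = 0.94987c; relative speed 0.94987c.
γ for this relative speed: γ = 1/√(1 − 0.902253) = 3.1985.
The clock on craft A records proper time, so craft B measures Δt = γΔτ = 3.1985 × 35.8 = 114.5 days.

114.5 days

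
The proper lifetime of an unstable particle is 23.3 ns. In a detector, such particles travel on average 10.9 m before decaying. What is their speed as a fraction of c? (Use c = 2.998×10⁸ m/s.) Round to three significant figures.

0.842c

Lab distance = (lab lifetime)·v = γτ·βc, so βγ = d/(cτ) = 10.90/(2.998×10⁸ × 2.330×10^-8) = 1.5604.
With βγ = 1.5604: γ² = 1 + (βγ)² = 3.43485, and β = (βγ)/γ = 1.5604/1.85333 = 0.842.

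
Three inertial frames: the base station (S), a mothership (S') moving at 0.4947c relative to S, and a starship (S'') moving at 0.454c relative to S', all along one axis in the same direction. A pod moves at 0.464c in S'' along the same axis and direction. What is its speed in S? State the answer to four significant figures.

0.9112c

Compose velocities in two stages. Stage 1 (into S'): u₁ = (0.464+0.454)/(1+0.464×0.454) = 0.75827.
Stage 2 (into S): u = (0.75827+0.4947)/(1+0.75827×0.4947) = 0.91117, so the speed is 0.9112c.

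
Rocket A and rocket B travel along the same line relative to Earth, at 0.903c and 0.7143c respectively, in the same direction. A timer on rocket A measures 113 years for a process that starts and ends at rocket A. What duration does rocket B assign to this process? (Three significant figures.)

Transform rocket A's velocity into rocket B's frame: (0.903 − 0.7143)/(1 − 0.903·0.7143) = 0.1887/0.3549871, so the relative speed is 0.53157c.
At |u| = 0.53157c, γ = (1 − 0.282567)^(−1/2) = 1.1806.
Rocket A's interval is proper; time dilation gives Δt_B = γΔτ = 1.1806 × 113 years = 133 years.

133 years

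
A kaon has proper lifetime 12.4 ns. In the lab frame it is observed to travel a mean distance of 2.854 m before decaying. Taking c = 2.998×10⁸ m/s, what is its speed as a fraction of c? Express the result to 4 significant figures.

0.6090c

Lab distance = (lab lifetime)·v = γτ·βc, so βγ = d/(cτ) = 2.854/(2.998×10⁸ × 1.240×10^-8) = 0.76772.
With βγ = 0.76772: γ² = 1 + (βγ)² = 1.589394, and β = (βγ)/γ = 0.76772/1.26071 = 0.6090.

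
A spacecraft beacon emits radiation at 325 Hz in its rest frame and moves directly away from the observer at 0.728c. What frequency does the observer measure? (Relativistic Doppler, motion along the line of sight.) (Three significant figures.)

Relativistic Doppler (source moving away): f_obs = f_src · √((1−β)/(1+β)).
With β = 0.728: factor = √(0.272/1.728) = 0.39675.
f_obs = 325 × 0.39675 = 129 Hz.

129 Hz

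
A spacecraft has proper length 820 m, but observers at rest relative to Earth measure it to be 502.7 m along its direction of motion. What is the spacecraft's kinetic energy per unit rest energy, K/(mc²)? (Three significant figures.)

Length contraction gives γ = L₀/L = 820/502.7 = 1.63119.
Since K = (γ−1)mc², K/(mc²) = 1.63119 − 1 = 0.631.

0.631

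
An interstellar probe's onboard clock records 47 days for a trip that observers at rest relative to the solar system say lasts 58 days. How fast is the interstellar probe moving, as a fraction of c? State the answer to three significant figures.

γ = Δt/Δτ = 58/47 = 1.234.
β = √(1 − 1/γ²) = √(1 − 0.656704) = √0.343296 = 0.586.

0.586c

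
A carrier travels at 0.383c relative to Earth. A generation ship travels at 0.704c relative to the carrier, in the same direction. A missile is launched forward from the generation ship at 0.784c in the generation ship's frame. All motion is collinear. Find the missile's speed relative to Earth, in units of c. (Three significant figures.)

0.981c

Compose velocities in two stages. Stage 1 (into S'): u₁ = (0.784+0.704)/(1+0.784×0.704) = 0.9588.
Stage 2 (into S): u = (0.9588+0.383)/(1+0.9588×0.383) = 0.98141, so the speed is 0.981c.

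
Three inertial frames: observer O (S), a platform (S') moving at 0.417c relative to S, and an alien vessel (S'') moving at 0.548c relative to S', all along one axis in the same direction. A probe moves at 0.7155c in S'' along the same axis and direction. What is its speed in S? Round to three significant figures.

0.961c

Apply u = (u'+v)/(1+u'v) twice. Probe in the platform frame: (0.7155+0.548)/(1+0.7155·0.548) = 1.2635/1.392094 = 0.90763c.
That velocity, transformed to the rest frame of observer O: (0.90763+0.417)/(1+0.90763·0.417) = 1.32463/1.37848171 = 0.96093c.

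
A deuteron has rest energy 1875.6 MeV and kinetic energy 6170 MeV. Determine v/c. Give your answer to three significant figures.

0.972

K = (γ−1)mc², so γ = 1 + 6170/1875.6 = 4.2896.
Then v/c = √(1 − γ⁻²) = √(1 − 0.0543459) = √0.9456541 = 0.972.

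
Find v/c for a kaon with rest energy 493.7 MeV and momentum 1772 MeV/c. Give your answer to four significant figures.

0.9633

βγ = pc/(mc²) = 1772/493.7 = 3.5892.
Since γ² = 1 + (βγ)² = 13.8824, γ = √13.8824 = 3.72591, and β = (βγ)/γ = 3.5892/3.72591 = 0.9633.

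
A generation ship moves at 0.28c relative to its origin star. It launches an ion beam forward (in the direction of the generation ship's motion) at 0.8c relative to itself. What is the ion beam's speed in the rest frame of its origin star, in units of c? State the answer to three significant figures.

Relativistic velocity addition: u = (u' + v)/(1 + u'v/c²), with u' = 0.8c and v = 0.28c.
Numerator: 0.8 + 0.28 = 1.08. Denominator: 1 + (0.8)(0.28) = 1.224.
u = 1.08/1.224 = 0.88235, so the speed is 0.882c.

0.882c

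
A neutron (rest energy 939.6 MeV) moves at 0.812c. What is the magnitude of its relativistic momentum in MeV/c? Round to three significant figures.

1310 MeV/c

β² = 0.659344, so γ = 1/√0.340656 = 1.7133.
Momentum: p = γβ·mc = 1.7133 × 0.812 × 939.6 MeV/c = 1310 MeV/c.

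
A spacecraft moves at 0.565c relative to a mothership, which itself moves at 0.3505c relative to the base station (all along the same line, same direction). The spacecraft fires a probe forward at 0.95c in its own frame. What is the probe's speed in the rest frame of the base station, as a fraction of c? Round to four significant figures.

0.9932c

Compose velocities in two stages. Stage 1 (into S'): u₁ = (0.95+0.565)/(1+0.95×0.565) = 0.98585.
Stage 2 (into S): u = (0.98585+0.3505)/(1+0.98585×0.3505) = 0.99317, so the speed is 0.9932c.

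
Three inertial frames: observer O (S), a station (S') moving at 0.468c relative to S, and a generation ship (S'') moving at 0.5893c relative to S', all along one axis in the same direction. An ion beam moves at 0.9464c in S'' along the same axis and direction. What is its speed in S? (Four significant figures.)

Compose velocities in two stages. Stage 1 (into S'): u₁ = (0.9464+0.5893)/(1+0.9464×0.5893) = 0.98587.
Stage 2 (into S): u = (0.98587+0.468)/(1+0.98587×0.468) = 0.99486, so the speed is 0.9949c.

0.9949c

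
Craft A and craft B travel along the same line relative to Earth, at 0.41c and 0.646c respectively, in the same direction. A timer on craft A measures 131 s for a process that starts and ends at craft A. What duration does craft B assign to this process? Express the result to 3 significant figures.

138 s

Speed of craft A in craft B's frame: u = (v_A − v_B)/(1 − v_A v_B/c²) = (0.41 − 0.646)/(1 − 0.41×0.646) = −0.236/0.73514 = −0.32103; |u| = 0.32103c.
γ for this relative speed: γ = 1/√(1 − 0.10306) = 1.0559.
Craft A's interval is proper; time dilation gives Δt_B = γΔτ = 1.0559 × 131 s = 138 s.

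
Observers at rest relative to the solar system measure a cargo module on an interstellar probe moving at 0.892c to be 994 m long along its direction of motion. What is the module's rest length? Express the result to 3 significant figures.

2200 m

γ = 1/√(1 − β²) = 1/√(1 − 0.795664) = 1/√0.204336 = 1/0.452035 = 2.2122.
Proper length: L₀ = γ·L = 2.2122 × 994 = 2200 m.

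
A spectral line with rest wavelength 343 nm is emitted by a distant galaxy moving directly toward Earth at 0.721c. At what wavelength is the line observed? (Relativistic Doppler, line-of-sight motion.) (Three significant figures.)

Relativistic Doppler for wavelength: λ_obs = λ_src · √((1−β)/(1+β)).
With β = 0.721: factor = √(0.279/1.721) = 0.40264.
λ_obs = 343 × 0.40264 = 138 nm.

138 nm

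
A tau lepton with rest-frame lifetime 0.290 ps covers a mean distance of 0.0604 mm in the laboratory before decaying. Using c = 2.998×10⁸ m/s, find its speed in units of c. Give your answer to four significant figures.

0.5705c

d = βγcτ ⇒ βγ = d/(cτ) = 6.040×10^-5 m / (8.6942×10^-5 m) = 0.69472.
β = (βγ)/√(1+(βγ)²) = 0.69472/√1.482636 = 0.5705.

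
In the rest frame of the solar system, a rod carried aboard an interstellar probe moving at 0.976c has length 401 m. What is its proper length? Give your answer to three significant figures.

γ = 1/√(1 − β²) = 1/√(1 − 0.952576) = 1/√0.047424 = 1/0.217771 = 4.592.
Proper length: L₀ = γ·L = 4.592 × 401 = 1840 m.

1840 m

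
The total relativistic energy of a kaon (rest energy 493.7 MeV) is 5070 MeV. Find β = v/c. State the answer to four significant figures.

γ = E/(mc²) = 5070/493.7 = 10.269.
β = √(1 − 1/γ²) = √(1 − 0.00948296) = √0.99051704 = 0.9952.

0.9952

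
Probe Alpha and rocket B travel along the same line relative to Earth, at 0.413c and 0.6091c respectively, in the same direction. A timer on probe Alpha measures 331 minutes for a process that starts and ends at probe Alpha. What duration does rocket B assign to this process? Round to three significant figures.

343 minutes

Transform probe Alpha's velocity into rocket B's frame: (0.413 − 0.6091)/(1 − 0.413·0.6091) = −0.1961/0.7484417, so the relative speed is 0.26201c.
At |u| = 0.26201c, γ = (1 − 0.0686492)^(−1/2) = 1.0362.
The clock on probe Alpha records proper time, so rocket B measures Δt = γΔτ = 1.0362 × 331 = 343 minutes.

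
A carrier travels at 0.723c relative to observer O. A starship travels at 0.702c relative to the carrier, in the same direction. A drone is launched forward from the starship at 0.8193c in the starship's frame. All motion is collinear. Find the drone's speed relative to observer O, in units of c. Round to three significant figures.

Compose velocities in two stages. Stage 1 (into S'): u₁ = (0.8193+0.702)/(1+0.8193×0.702) = 0.96581.
Stage 2 (into S): u = (0.96581+0.723)/(1+0.96581×0.723) = 0.99442, so the speed is 0.994c.

0.994c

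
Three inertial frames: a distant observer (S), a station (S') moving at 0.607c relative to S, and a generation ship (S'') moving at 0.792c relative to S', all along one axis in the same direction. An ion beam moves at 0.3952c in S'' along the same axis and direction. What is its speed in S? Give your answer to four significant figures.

First combine the ion beam and generation ship (S''→S'): u₁ = (0.3952 + 0.792)/(1 + 0.3952×0.792) = 1.1872/1.3129984 = 0.90419.
Then combine with the station (S'→S): u = (0.90419 + 0.607)/(1 + 0.90419×0.607) = 1.51119/1.54884333 = 0.97569.

0.9757c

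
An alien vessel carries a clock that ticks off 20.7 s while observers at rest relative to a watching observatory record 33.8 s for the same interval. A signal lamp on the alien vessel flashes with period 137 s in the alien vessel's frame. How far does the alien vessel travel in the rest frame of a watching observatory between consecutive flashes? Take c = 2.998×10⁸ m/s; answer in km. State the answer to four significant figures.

5.302×10^7 km

γ = Δt/Δτ = 33.8/20.7 = 1.63285.
β = √(1 − 1/γ²) = 0.79053. Lab-frame period = γτ = 1.63285×137 s = 223.7 s. Distance = βc × γτ = 0.79053 × 2.998×10⁸ m/s × 223.7 s = 5.3017×10^10 m = 5.302×10^7 km.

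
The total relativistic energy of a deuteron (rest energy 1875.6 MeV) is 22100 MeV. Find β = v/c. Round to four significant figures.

γ = E/(mc²) = 22100/1875.6 = 11.783.
β = √(1 − 1/γ²) = √(1 − 0.00720258) = √0.99279742 = 0.9964.

0.9964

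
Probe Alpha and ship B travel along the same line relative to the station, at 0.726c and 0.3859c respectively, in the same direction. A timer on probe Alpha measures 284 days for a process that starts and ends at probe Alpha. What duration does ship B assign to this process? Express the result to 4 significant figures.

322.2 days

Speed of probe Alpha in ship B's frame: u = (v_A − v_B)/(1 − v_A v_B/c²) = (0.726 − 0.3859)/(1 − 0.726×0.3859) = 0.3401/0.7198366 = 0.47247; |u| = 0.47247c.
γ for this relative speed: γ = 1/√(1 − 0.223228) = 1.1346.
The clock on probe Alpha records proper time, so ship B measures Δt = γΔτ = 1.1346 × 284 = 322.2 days.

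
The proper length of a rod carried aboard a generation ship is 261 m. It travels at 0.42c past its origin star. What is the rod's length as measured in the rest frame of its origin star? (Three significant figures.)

With β = 0.42, γ = 1/√(1 − 0.42²) = 1/√0.8236 = 1.1019.
Length contraction: L = L₀/γ = 261/1.1019 = 237 m.

237 m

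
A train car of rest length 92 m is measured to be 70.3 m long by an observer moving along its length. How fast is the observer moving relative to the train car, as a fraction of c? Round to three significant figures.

Length contraction gives γ = L₀/L = 92/70.3 = 1.3087.
β = √(1 − 1/γ²) = √0.416125 = 0.645.

0.645c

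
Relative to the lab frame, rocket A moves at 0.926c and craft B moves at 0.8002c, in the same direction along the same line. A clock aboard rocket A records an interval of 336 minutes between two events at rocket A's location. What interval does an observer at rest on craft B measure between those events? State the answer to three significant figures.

384 minutes

The velocity of rocket A relative to craft B is (0.926 − 0.8002)c / (1 − 0.926×0.8002) = 0.48569c; relative speed 0.48569c.
γ for this relative speed: γ = 1/√(1 − 0.235895) = 1.144.
The clock on rocket A records proper time, so craft B measures Δt = γΔτ = 1.144 × 336 = 384 minutes.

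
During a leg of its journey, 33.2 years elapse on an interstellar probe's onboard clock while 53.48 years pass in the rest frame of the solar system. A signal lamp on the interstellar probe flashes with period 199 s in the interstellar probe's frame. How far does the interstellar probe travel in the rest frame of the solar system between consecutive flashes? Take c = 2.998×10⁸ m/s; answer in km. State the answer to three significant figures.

7.53×10^7 km

The time-dilation ratio gives γ = 53.48/33.2 = 1.61084.
β = √(1 − 1/γ²) = 0.78397. Lab-frame period = γτ = 1.61084×199 s = 320.56 s. Distance = βc × γτ = 0.78397 × 2.998×10⁸ m/s × 320.56 s = 7.5343×10^10 m = 7.53×10^7 km.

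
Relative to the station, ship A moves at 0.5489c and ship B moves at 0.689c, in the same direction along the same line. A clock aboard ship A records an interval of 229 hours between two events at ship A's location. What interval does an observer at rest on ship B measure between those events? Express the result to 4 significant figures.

Speed of ship A in ship B's frame: u = (v_A − v_B)/(1 − v_A v_B/c²) = (0.5489 − 0.689)/(1 − 0.5489×0.689) = −0.1401/0.6218079 = −0.22531; |u| = 0.22531c.
γ for this relative speed: γ = 1/√(1 − 0.0507646) = 1.0264.
Ship A's interval is proper; time dilation gives Δt_B = γΔτ = 1.0264 × 229 hours = 235.0 hours.

235.0 hours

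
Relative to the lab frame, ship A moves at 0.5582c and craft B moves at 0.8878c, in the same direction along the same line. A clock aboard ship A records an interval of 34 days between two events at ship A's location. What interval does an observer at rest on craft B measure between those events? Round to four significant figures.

44.91 days

Speed of ship A in craft B's frame: u = (v_A − v_B)/(1 − v_A v_B/c²) = (0.5582 − 0.8878)/(1 − 0.5582×0.8878) = −0.3296/0.50443004 = −0.65341; |u| = 0.65341c.
At |u| = 0.65341c, γ = (1 − 0.426945)^(−1/2) = 1.321.
Ship A's interval is proper; time dilation gives Δt_B = γΔτ = 1.321 × 34 days = 44.91 days.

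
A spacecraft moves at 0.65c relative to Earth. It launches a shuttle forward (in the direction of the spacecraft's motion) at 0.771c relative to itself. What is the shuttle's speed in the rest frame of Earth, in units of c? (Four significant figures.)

Relativistic velocity addition: u = (u' + v)/(1 + u'v/c²), with u' = 0.771c and v = 0.65c.
Numerator: 0.771 + 0.65 = 1.421. Denominator: 1 + (0.771)(0.65) = 1.50115.
u = 1.421/1.50115 = 0.94661, so the speed is 0.9466c.

0.9466c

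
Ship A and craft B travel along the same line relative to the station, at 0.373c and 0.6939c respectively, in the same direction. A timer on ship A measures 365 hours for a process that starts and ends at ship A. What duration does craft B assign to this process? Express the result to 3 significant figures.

Speed of ship A in craft B's frame: u = (v_A − v_B)/(1 − v_A v_B/c²) = (0.373 − 0.6939)/(1 − 0.373×0.6939) = −0.3209/0.7411753 = −0.43296; |u| = 0.43296c.
γ for this relative speed: γ = 1/√(1 − 0.187454) = 1.1094.
Ship A's interval is proper; time dilation gives Δt_B = γΔτ = 1.1094 × 365 hours = 405 hours.

405 hours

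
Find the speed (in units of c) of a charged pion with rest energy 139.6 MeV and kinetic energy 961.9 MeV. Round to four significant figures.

γ = 1 + K/(mc²) = 1 + 961.9/139.6 = 7.8904.
β = √(1 − 1/γ²) = √(1 − 0.0160621) = √0.9839379 = 0.9919.

0.9919c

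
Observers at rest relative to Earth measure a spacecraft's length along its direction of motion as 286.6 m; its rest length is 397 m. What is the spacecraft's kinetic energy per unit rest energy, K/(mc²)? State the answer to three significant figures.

0.385

γ = L₀/L = 397/286.6 = 1.38521.
K/(mc²) = γ − 1 = 1.38521 − 1 = 0.385.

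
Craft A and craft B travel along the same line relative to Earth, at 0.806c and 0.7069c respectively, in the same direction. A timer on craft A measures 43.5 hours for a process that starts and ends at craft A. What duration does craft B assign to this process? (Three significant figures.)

The velocity of craft A relative to craft B is (0.806 − 0.7069)c / (1 − 0.806×0.7069) = 0.23034c; relative speed 0.23034c.
γ for this relative speed: γ = 1/√(1 − 0.0530565) = 1.0276.
The clock on craft A records proper time, so craft B measures Δt = γΔτ = 1.0276 × 43.5 = 44.7 hours.

44.7 hours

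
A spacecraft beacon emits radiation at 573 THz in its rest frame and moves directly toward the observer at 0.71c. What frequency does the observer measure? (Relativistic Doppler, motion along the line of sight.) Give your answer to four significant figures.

Relativistic Doppler (source moving toward): f_obs = f_src · √((1+β)/(1−β)).
With β = 0.71: factor = √(1.71/0.29) = 2.4283.
f_obs = 573 × 2.4283 = 1391 THz.

1391 THz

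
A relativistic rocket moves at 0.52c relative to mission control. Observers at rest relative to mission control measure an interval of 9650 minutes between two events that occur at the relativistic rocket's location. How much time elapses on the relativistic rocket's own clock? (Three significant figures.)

8240 minutes

γ = 1/√(1 − β²) = 1/√(1 − 0.2704) = 1/√0.7296 = 1/0.854166 = 1.1707.
The relativistic rocket's clock runs slow as seen from mission control, so Δτ = Δt/γ = 9650/1.1707 = 8240 minutes.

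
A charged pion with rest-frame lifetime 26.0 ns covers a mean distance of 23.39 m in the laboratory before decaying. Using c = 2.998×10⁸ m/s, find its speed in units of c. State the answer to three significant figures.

0.949c

Lab distance = (lab lifetime)·v = γτ·βc, so βγ = d/(cτ) = 23.39/(2.998×10⁸ × 2.600×10^-8) = 3.0007.
With βγ = 3.0007: γ² = 1 + (βγ)² = 10.0042, and β = (βγ)/γ = 3.0007/3.16294 = 0.949.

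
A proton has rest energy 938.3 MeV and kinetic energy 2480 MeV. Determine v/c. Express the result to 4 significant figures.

K = (γ−1)mc², so γ = 1 + 2480/938.3 = 3.6431.
Then v/c = √(1 − γ⁻²) = √(1 − 0.0753456) = √0.9246544 = 0.9616.

0.9616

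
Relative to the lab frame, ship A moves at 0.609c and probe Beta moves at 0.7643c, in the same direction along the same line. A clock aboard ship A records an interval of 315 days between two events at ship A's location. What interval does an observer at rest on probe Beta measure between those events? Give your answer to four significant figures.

Speed of ship A in probe Beta's frame: u = (v_A − v_B)/(1 − v_A v_B/c²) = (0.609 − 0.7643)/(1 − 0.609×0.7643) = −0.1553/0.5345413 = −0.29053; |u| = 0.29053c.
γ for this relative speed: γ = 1/√(1 − 0.0844077) = 1.0451.
The clock on ship A records proper time, so probe Beta measures Δt = γΔτ = 1.0451 × 315 = 329.2 days.

329.2 days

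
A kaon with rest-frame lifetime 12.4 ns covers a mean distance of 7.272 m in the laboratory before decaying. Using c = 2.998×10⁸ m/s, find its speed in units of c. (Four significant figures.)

0.8904c

d = βγcτ ⇒ βγ = d/(cτ) = 7.272 m / (3.71752 m) = 1.9561.
β = (βγ)/√(1+(βγ)²) = 1.9561/√4.82633 = 0.8904.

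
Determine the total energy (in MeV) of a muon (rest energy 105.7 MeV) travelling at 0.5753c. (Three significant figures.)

β² = 0.33097009, so γ = 1/√0.66902991 = 1.2226.
Total energy: E = γmc² = 1.2226 × 105.7 MeV = 129 MeV.

129 MeV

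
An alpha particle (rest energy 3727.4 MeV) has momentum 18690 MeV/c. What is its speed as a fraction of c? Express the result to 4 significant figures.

βγ = pc/(mc²) = 18690/3727.4 = 5.0142.
Since γ² = 1 + (βγ)² = 26.1422, γ = √26.1422 = 5.11294, and β = (βγ)/γ = 5.0142/5.11294 = 0.9807.

0.9807c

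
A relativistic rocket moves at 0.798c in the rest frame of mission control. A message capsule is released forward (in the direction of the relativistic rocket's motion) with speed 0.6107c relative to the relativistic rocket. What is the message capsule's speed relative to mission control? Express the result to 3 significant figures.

0.947c

Relativistic velocity addition: u = (u' + v)/(1 + u'v/c²), with u' = 0.6107c and v = 0.798c.
Numerator: 0.6107 + 0.798 = 1.4087. Denominator: 1 + (0.6107)(0.798) = 1.4873386.
u = 1.4087/1.4873386 = 0.94713, so the speed is 0.947c.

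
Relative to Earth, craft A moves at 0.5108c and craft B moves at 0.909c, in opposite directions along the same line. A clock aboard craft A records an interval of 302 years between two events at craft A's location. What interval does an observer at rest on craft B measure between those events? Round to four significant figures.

The velocity of craft A relative to craft B is (0.5108 + 0.909)c / (1 + 0.5108×0.909) = 0.9696c; relative speed 0.9696c.
At |u| = 0.9696c, γ = (1 − 0.940124)^(−1/2) = 4.0867.
Craft A's interval is proper; time dilation gives Δt_B = γΔτ = 4.0867 × 302 years = 1234 years.

1234 years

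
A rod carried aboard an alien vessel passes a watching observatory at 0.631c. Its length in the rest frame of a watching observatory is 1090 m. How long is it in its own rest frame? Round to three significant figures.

With β = 0.631, γ = 1/√(1 − 0.631²) = 1/√0.601839 = 1.289.
Proper length: L₀ = γ·L = 1.289 × 1090 = 1410 m.

1410 m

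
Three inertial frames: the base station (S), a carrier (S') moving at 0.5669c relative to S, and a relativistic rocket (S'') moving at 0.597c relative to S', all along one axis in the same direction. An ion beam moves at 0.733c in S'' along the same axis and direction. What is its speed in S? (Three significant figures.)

0.979c

Compose velocities in two stages. Stage 1 (into S'): u₁ = (0.733+0.597)/(1+0.733×0.597) = 0.92515.
Stage 2 (into S): u = (0.92515+0.5669)/(1+0.92515×0.5669) = 0.97874, so the speed is 0.979c.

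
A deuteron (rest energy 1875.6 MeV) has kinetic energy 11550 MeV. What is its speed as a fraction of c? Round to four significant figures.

K = (γ−1)mc², so γ = 1 + 11550/1875.6 = 7.158.
Then v/c = √(1 − γ⁻²) = √(1 − 0.0195172) = √0.9804828 = 0.9902.

0.9902c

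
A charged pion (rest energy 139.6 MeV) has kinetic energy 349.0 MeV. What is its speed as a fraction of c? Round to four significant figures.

0.9583c

K = (γ−1)mc², so γ = 1 + 349.0/139.6 = 3.5.
Then v/c = √(1 − γ⁻²) = √(1 − 0.0816327) = √0.9183673 = 0.9583.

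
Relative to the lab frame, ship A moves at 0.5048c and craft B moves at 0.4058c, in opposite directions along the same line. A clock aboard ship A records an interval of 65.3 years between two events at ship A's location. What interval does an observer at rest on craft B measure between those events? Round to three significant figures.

Transform ship A's velocity into craft B's frame: (0.5048 + 0.4058)/(1 + 0.5048·0.4058) = 0.9106/1.20484784, so the relative speed is 0.75578c.
γ for this relative speed: γ = 1/√(1 − 0.571203) = 1.5271.
Ship A's interval is proper; time dilation gives Δt_B = γΔτ = 1.5271 × 65.3 years = 99.7 years.

99.7 years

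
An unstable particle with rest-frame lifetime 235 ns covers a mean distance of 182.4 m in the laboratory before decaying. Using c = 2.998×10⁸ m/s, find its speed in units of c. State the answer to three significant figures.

Let x = d/(cτ) = 182.4 m / (2.998×10⁸ m/s × 2.350×10^-7 s) = 2.589. Since d = βγcτ, x = βγ = β/√(1−β²).
Solving: β² = x²/(1+x²) = 6.70292/7.70292 = 0.870179, so β = 0.933.

0.933c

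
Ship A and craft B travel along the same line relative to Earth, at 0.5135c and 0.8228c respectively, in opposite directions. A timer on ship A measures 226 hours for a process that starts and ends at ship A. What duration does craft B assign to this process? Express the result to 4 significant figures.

Speed of ship A in craft B's frame: u = (v_A + v_B)/(1 + v_A v_B/c²) = (0.5135 + 0.8228)/(1 + 0.5135×0.8228) = 1.3363/1.4225078 = 0.9394; |u| = 0.9394c.
At |u| = 0.9394c, γ = (1 − 0.882472)^(−1/2) = 2.917.
Ship A's interval is proper; time dilation gives Δt_B = γΔτ = 2.917 × 226 hours = 659.2 hours.

659.2 hours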